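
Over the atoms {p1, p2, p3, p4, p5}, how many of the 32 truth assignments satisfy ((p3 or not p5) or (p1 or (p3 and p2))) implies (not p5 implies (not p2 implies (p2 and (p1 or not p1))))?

24

Initial set: {(((p3 or not p5) or (p1 or (p3 and p2))) implies (not p5 implies (not p2 implies (p2 and (p1 or not p1)))))}.
(((p3 or not p5) or (p1 or (p3 and p2))) implies (not p5 implies (not p2 implies (p2 and (p1 or not p1))))): β-rule — branch into not ((p3 or not p5) or (p1 or (p3 and p2)))  //  (not p5 implies (not p2 implies (p2 and (p1 or not p1)))).
  branch 1 (add not ((p3 or not p5) or (p1 or (p3 and p2)))):
    not ((p3 or not p5) or (p1 or (p3 and p2))): α-rule — add not (p3 or not p5), not (p1 or (p3 and p2)).
    not (p3 or not p5): α-rule — add not p3, not not p5.
    not (p1 or (p3 and p2)): α-rule — add not p1, not (p3 and p2).
    not (p3 and p2): β-rule — branch into not p3  //  not p2.
      branch 1.1 (add not p3):
        ○ open, literals {p1=F, p3=F, p5=T}.
      branch 1.2 (add not p2):
        ○ open, literals {p1=F, p2=F, p3=F, p5=T}.
  branch 2 (add (not p5 implies (not p2 implies (p2 and (p1 or not p1))))):
    (not p5 implies (not p2 implies (p2 and (p1 or not p1)))): β-rule — branch into not not p5  //  (not p2 implies (p2 and (p1 or not p1))).
      branch 2.1 (add not not p5):
        ○ open, literals {p5=T}.
      branch 2.2 (add (not p2 implies (p2 and (p1 or not p1)))):
        (not p2 implies (p2 and (p1 or not p1))): β-rule — branch into not not p2  //  (p2 and (p1 or not p1)).
          branch 2.2.1 (add not not p2):
            ○ open, literals {p2=T}.
          branch 2.2.2 (add (p2 and (p1 or not p1))):
            (p2 and (p1 or not p1)): α-rule — add p2, (p1 or not p1).
            (p1 or not p1): β-rule — branch into p1  //  not p1.
              branch 2.2.2.1 (add p1):
                ○ open, literals {p1=T, p2=T}.
              branch 2.2.2.2 (add not p1):
                ○ open, literals {p1=F, p2=T}.
0 branches closed, 6 open.
Each open branch fixes some atoms; the unmentioned ones are free. Counting distinct full assignments: branch {p1=F, p3=F, p5=T} (p2, p4) contributes 4 new; branch {p1=F, p2=F, p3=F, p5=T} (p4) contributes 0 new; branch {p5=T} (p1, p2, p3, p4) contributes 12 new; branch {p2=T} (p1, p3, p4, p5) contributes 8 new; branch {p1=T, p2=T} (p3, p4, p5) contributes 0 new; branch {p1=F, p2=T} (p3, p4, p5) contributes 0 new. Total: 24.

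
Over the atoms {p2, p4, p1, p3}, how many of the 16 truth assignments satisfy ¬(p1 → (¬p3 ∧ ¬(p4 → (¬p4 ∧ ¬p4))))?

6

Initial set: {¬(p1 → (¬p3 ∧ ¬(p4 → (¬p4 ∧ ¬p4))))}.
¬(p1 → (¬p3 ∧ ¬(p4 → (¬p4 ∧ ¬p4)))): α-rule — add p1, ¬(¬p3 ∧ ¬(p4 → (¬p4 ∧ ¬p4))).
¬(¬p3 ∧ ¬(p4 → (¬p4 ∧ ¬p4))): β-rule — branch into ¬¬p3  //  ¬¬(p4 → (¬p4 ∧ ¬p4)).
  branch 1 (add ¬¬p3):
    ○ open, literals {p1=1, p3=1}.
  branch 2 (add ¬¬(p4 → (¬p4 ∧ ¬p4))):
    ¬¬(p4 → (¬p4 ∧ ¬p4)): β-rule — branch into ¬p4  //  (¬p4 ∧ ¬p4).
      branch 2.1 (add ¬p4):
        ○ open, literals {p1=1, p4=0}.
      branch 2.2 (add (¬p4 ∧ ¬p4)):
        (¬p4 ∧ ¬p4): α-rule — add ¬p4, ¬p4.
        ○ open, literals {p1=1, p4=0}.
0 branches closed, 3 open.
Each open branch fixes some atoms; the unmentioned ones are free. Counting distinct full assignments: branch {p1=1, p3=1} (p2, p4) contributes 4 new; branch {p1=1, p4=0} (p2, p3) contributes 2 new; branch {p1=1, p4=0} (p2, p3) contributes 0 new. Total: 6.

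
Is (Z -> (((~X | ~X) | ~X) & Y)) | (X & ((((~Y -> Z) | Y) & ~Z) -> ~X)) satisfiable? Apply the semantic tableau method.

Satisfiable

Initial set: {((Z -> (((~X | ~X) | ~X) & Y)) | (X & ((((~Y -> Z) | Y) & ~Z) -> ~X)))}.
((Z -> (((~X | ~X) | ~X) & Y)) | (X & ((((~Y -> Z) | Y) & ~Z) -> ~X))): β-rule — branch into (Z -> (((~X | ~X) | ~X) & Y))  //  (X & ((((~Y -> Z) | Y) & ~Z) -> ~X)).
  branch 1 (add (Z -> (((~X | ~X) | ~X) & Y))):
    (Z -> (((~X | ~X) | ~X) & Y)): β-rule — branch into ~Z  //  (((~X | ~X) | ~X) & Y).
      branch 1.1 (add ~Z):
        ○ open, literals {Z=false}.
      branch 1.2 (add (((~X | ~X) | ~X) & Y)):
        (((~X | ~X) | ~X) & Y): α-rule — add ((~X | ~X) | ~X), Y.
        ((~X | ~X) | ~X): β-rule — branch into (~X | ~X)  //  ~X.
          branch 1.2.1 (add (~X | ~X)):
            (~X | ~X): β-rule — branch into ~X  //  ~X.
              branch 1.2.1.1 (add ~X):
                ○ open, literals {X=false, Y=true}.
              branch 1.2.1.2 (add ~X):
                ○ open, literals {X=false, Y=true}.
          branch 1.2.2 (add ~X):
            ○ open, literals {X=false, Y=true}.
  branch 2 (add (X & ((((~Y -> Z) | Y) & ~Z) -> ~X))):
    (X & ((((~Y -> Z) | Y) & ~Z) -> ~X)): α-rule — add X, ((((~Y -> Z) | Y) & ~Z) -> ~X).
    ((((~Y -> Z) | Y) & ~Z) -> ~X): β-rule — branch into ~(((~Y -> Z) | Y) & ~Z)  //  ~X.
      branch 2.1 (add ~(((~Y -> Z) | Y) & ~Z)):
        ~(((~Y -> Z) | Y) & ~Z): β-rule — branch into ~((~Y -> Z) | Y)  //  ~~Z.
          branch 2.1.1 (add ~((~Y -> Z) | Y)):
            ~((~Y -> Z) | Y): α-rule — add ~(~Y -> Z), ~Y.
            ~(~Y -> Z): α-rule — add ~Y, ~Z.
            ○ open, literals {X=true, Y=false, Z=false}.
          branch 2.1.2 (add ~~Z):
            ○ open, literals {X=true, Z=true}.
      branch 2.2 (add ~X):
        × closes — contains both X and ~X.
1 branch closed, 6 open.
An open branch gives a satisfying assignment: Z=false.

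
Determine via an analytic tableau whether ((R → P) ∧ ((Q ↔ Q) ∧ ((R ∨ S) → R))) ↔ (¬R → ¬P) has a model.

Satisfiable

Initial set: {T (((R → P) ∧ ((Q ↔ Q) ∧ ((R ∨ S) → R))) ↔ (¬R → ¬P))}.
T (((R → P) ∧ ((Q ↔ Q) ∧ ((R ∨ S) → R))) ↔ (¬R → ¬P)): β-rule — branch into T ((R → P) ∧ ((Q ↔ Q) ∧ ((R ∨ S) → R))), T (¬R → ¬P)  //  F ((R → P) ∧ ((Q ↔ Q) ∧ ((R ∨ S) → R))), F (¬R → ¬P).
  branch 1 (add T ((R → P) ∧ ((Q ↔ Q) ∧ ((R ∨ S) → R))), T (¬R → ¬P)):
    T ((R → P) ∧ ((Q ↔ Q) ∧ ((R ∨ S) → R))): α-rule — add T (R → P), T ((Q ↔ Q) ∧ ((R ∨ S) → R)).
    T ((Q ↔ Q) ∧ ((R ∨ S) → R)): α-rule — add T (Q ↔ Q), T ((R ∨ S) → R).
    T (¬R → ¬P): β-rule — branch into F ¬R  //  T ¬P.
      branch 1.1 (add F ¬R):
        T (R → P): β-rule — branch into F R  //  T P.
          branch 1.1.1 (add F R):
            × closes — contains both R and ¬R.
          branch 1.1.2 (add T P):
            T (Q ↔ Q): β-rule — branch into T Q, T Q  //  F Q, F Q.
              branch 1.1.2.1 (add T Q, T Q):
                T ((R ∨ S) → R): β-rule — branch into F (R ∨ S)  //  T R.
                  branch 1.1.2.1.1 (add F (R ∨ S)):
                    F (R ∨ S): α-rule — add F R, F S.
                    × closes — contains both R and ¬R.
                  branch 1.1.2.1.2 (add T R):
                    ○ open, literals {P=T, Q=T, R=T}.
              branch 1.1.2.2 (add F Q, F Q):
                T ((R ∨ S) → R): β-rule — branch into F (R ∨ S)  //  T R.
                  branch 1.1.2.2.1 (add F (R ∨ S)):
                    F (R ∨ S): α-rule — add F R, F S.
                    × closes — contains both R and ¬R.
                  branch 1.1.2.2.2 (add T R):
                    ○ open, literals {P=T, Q=F, R=T}.
      branch 1.2 (add T ¬P):
        T (R → P): β-rule — branch into F R  //  T P.
          branch 1.2.1 (add F R):
            T (Q ↔ Q): β-rule — branch into T Q, T Q  //  F Q, F Q.
              branch 1.2.1.1 (add T Q, T Q):
                T ((R ∨ S) → R): β-rule — branch into F (R ∨ S)  //  T R.
                  branch 1.2.1.1.1 (add F (R ∨ S)):
                    F (R ∨ S): α-rule — add F R, F S.
                    ○ open, literals {P=F, Q=T, R=F, S=F}.
                  branch 1.2.1.1.2 (add T R):
                    × closes — contains both R and ¬R.
              branch 1.2.1.2 (add F Q, F Q):
                T ((R ∨ S) → R): β-rule — branch into F (R ∨ S)  //  T R.
                  branch 1.2.1.2.1 (add F (R ∨ S)):
                    F (R ∨ S): α-rule — add F R, F S.
                    ○ open, literals {P=F, Q=F, R=F, S=F}.
                  branch 1.2.1.2.2 (add T R):
                    × closes — contains both R and ¬R.
          branch 1.2.2 (add T P):
            × closes — contains both P and ¬P.
  branch 2 (add F ((R → P) ∧ ((Q ↔ Q) ∧ ((R ∨ S) → R))), F (¬R → ¬P)):
    F (¬R → ¬P): α-rule — add T ¬R, F ¬P.
    F ((R → P) ∧ ((Q ↔ Q) ∧ ((R ∨ S) → R))): β-rule — branch into F (R → P)  //  F ((Q ↔ Q) ∧ ((R ∨ S) → R)).
      branch 2.1 (add F (R → P)):
        F (R → P): α-rule — add T R, F P.
        × closes — contains both R and ¬R.
      branch 2.2 (add F ((Q ↔ Q) ∧ ((R ∨ S) → R))):
        F ((Q ↔ Q) ∧ ((R ∨ S) → R)): β-rule — branch into F (Q ↔ Q)  //  F ((R ∨ S) → R).
          branch 2.2.1 (add F (Q ↔ Q)):
            F (Q ↔ Q): β-rule — branch into T Q, F Q  //  F Q, T Q.
              branch 2.2.1.1 (add T Q, F Q):
                × closes — contains both Q and ¬Q.
              branch 2.2.1.2 (add F Q, T Q):
                × closes — contains both Q and ¬Q.
          branch 2.2.2 (add F ((R ∨ S) → R)):
            F ((R ∨ S) → R): α-rule — add T (R ∨ S), F R.
            T (R ∨ S): β-rule — branch into T R  //  T S.
              branch 2.2.2.1 (add T R):
                × closes — contains both R and ¬R.
              branch 2.2.2.2 (add T S):
                ○ open, literals {P=T, R=F, S=T}.
10 branches closed, 5 open.
An open branch gives a satisfying assignment: P=T, Q=T, R=T.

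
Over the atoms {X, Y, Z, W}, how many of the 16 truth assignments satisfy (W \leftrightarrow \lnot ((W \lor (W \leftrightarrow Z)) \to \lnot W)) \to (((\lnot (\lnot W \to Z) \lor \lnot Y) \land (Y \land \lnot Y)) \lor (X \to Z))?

12

Initial set: {((W \leftrightarrow \lnot ((W \lor (W \leftrightarrow Z)) \to \lnot W)) \to (((\lnot (\lnot W \to Z) \lor \lnot Y) \land (Y \land \lnot Y)) \lor (X \to Z)))}.
((W \leftrightarrow \lnot ((W \lor (W \leftrightarrow Z)) \to \lnot W)) \to (((\lnot (\lnot W \to Z) \lor \lnot Y) \land (Y \land \lnot Y)) \lor (X \to Z))): β-rule — branch into \lnot (W \leftrightarrow \lnot ((W \lor (W \leftrightarrow Z)) \to \lnot W))  //  (((\lnot (\lnot W \to Z) \lor \lnot Y) \land (Y \land \lnot Y)) \lor (X \to Z)).
  branch 1 (add \lnot (W \leftrightarrow \lnot ((W \lor (W \leftrightarrow Z)) \to \lnot W))):
    \lnot (W \leftrightarrow \lnot ((W \lor (W \leftrightarrow Z)) \to \lnot W)): β-rule — branch into W, \lnot \lnot ((W \lor (W \leftrightarrow Z)) \to \lnot W)  //  \lnot W, \lnot ((W \lor (W \leftrightarrow Z)) \to \lnot W).
      branch 1.1 (add W, \lnot \lnot ((W \lor (W \leftrightarrow Z)) \to \lnot W)):
        \lnot \lnot ((W \lor (W \leftrightarrow Z)) \to \lnot W): β-rule — branch into \lnot (W \lor (W \leftrightarrow Z))  //  \lnot W.
          branch 1.1.1 (add \lnot (W \lor (W \leftrightarrow Z))):
            \lnot (W \lor (W \leftrightarrow Z)): α-rule — add \lnot W, \lnot (W \leftrightarrow Z).
            × closes — contains both W and \lnot W.
          branch 1.1.2 (add \lnot W):
            × closes — contains both W and \lnot W.
      branch 1.2 (add \lnot W, \lnot ((W \lor (W \leftrightarrow Z)) \to \lnot W)):
        \lnot ((W \lor (W \leftrightarrow Z)) \to \lnot W): α-rule — add (W \lor (W \leftrightarrow Z)), \lnot \lnot W.
        × closes — contains both W and \lnot W.
  branch 2 (add (((\lnot (\lnot W \to Z) \lor \lnot Y) \land (Y \land \lnot Y)) \lor (X \to Z))):
    (((\lnot (\lnot W \to Z) \lor \lnot Y) \land (Y \land \lnot Y)) \lor (X \to Z)): β-rule — branch into ((\lnot (\lnot W \to Z) \lor \lnot Y) \land (Y \land \lnot Y))  //  (X \to Z).
      branch 2.1 (add ((\lnot (\lnot W \to Z) \lor \lnot Y) \land (Y \land \lnot Y))):
        ((\lnot (\lnot W \to Z) \lor \lnot Y) \land (Y \land \lnot Y)): α-rule — add (\lnot (\lnot W \to Z) \lor \lnot Y), (Y \land \lnot Y).
        (Y \land \lnot Y): α-rule — add Y, \lnot Y.
        × closes — contains both Y and \lnot Y.
      branch 2.2 (add (X \to Z)):
        (X \to Z): β-rule — branch into \lnot X  //  Z.
          branch 2.2.1 (add \lnot X):
            ○ open, literals {X=false}.
          branch 2.2.2 (add Z):
            ○ open, literals {Z=true}.
4 branches closed, 2 open.
Each open branch fixes some atoms; the unmentioned ones are free. Counting distinct full assignments: branch {X=false} (Y, Z, W) contributes 8 new; branch {Z=true} (X, Y, W) contributes 4 new. Total: 12.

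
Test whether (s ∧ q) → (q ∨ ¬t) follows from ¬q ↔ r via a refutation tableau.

Yes

Initial set: {(¬q ↔ r); ¬((s ∧ q) → (q ∨ ¬t))}.
¬((s ∧ q) → (q ∨ ¬t)): α-rule — add (s ∧ q), ¬(q ∨ ¬t).
(s ∧ q): α-rule — add s, q.
¬(q ∨ ¬t): α-rule — add ¬q, ¬¬t.
× closes — contains both q and ¬q.
All 1 branch closes.
Every branch closed, so the premises entail the conclusion.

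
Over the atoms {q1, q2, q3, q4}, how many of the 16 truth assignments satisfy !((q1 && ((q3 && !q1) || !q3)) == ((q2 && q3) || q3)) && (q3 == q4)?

Initial set: {(!((q1 && ((q3 && !q1) || !q3)) == ((q2 && q3) || q3)) && (q3 == q4))}.
(!((q1 && ((q3 && !q1) || !q3)) == ((q2 && q3) || q3)) && (q3 == q4)): α-rule — add !((q1 && ((q3 && !q1) || !q3)) == ((q2 && q3) || q3)), (q3 == q4).
!((q1 && ((q3 && !q1) || !q3)) == ((q2 && q3) || q3)): β-rule — branch into (q1 && ((q3 && !q1) || !q3)), !((q2 && q3) || q3)  //  !(q1 && ((q3 && !q1) || !q3)), ((q2 && q3) || q3).
  branch 1 (add (q1 && ((q3 && !q1) || !q3)), !((q2 && q3) || q3)):
    (q1 && ((q3 && !q1) || !q3)): α-rule — add q1, ((q3 && !q1) || !q3).
    !((q2 && q3) || q3): α-rule — add !(q2 && q3), !q3.
    (q3 == q4): β-rule — branch into q3, q4  //  !q3, !q4.
      branch 1.1 (add q3, q4):
        × closes — contains both q3 and !q3.
      branch 1.2 (add !q3, !q4):
        ((q3 && !q1) || !q3): β-rule — branch into (q3 && !q1)  //  !q3.
          branch 1.2.1 (add (q3 && !q1)):
            (q3 && !q1): α-rule — add q3, !q1.
            × closes — contains both q3 and !q3.
          branch 1.2.2 (add !q3):
            !(q2 && q3): β-rule — branch into !q2  //  !q3.
              branch 1.2.2.1 (add !q2):
                ○ open, literals {q1=1, q2=0, q3=0, q4=0}.
              branch 1.2.2.2 (add !q3):
                ○ open, literals {q1=1, q3=0, q4=0}.
  branch 2 (add !(q1 && ((q3 && !q1) || !q3)), ((q2 && q3) || q3)):
    (q3 == q4): β-rule — branch into q3, q4  //  !q3, !q4.
      branch 2.1 (add q3, q4):
        !(q1 && ((q3 && !q1) || !q3)): β-rule — branch into !q1  //  !((q3 && !q1) || !q3).
          branch 2.1.1 (add !q1):
            ((q2 && q3) || q3): β-rule — branch into (q2 && q3)  //  q3.
              branch 2.1.1.1 (add (q2 && q3)):
                (q2 && q3): α-rule — add q2, q3.
                ○ open, literals {q1=0, q2=1, q3=1, q4=1}.
              branch 2.1.1.2 (add q3):
                ○ open, literals {q1=0, q3=1, q4=1}.
          branch 2.1.2 (add !((q3 && !q1) || !q3)):
            !((q3 && !q1) || !q3): α-rule — add !(q3 && !q1), !!q3.
            ((q2 && q3) || q3): β-rule — branch into (q2 && q3)  //  q3.
              branch 2.1.2.1 (add (q2 && q3)):
                (q2 && q3): α-rule — add q2, q3.
                !(q3 && !q1): β-rule — branch into !q3  //  !!q1.
                  branch 2.1.2.1.1 (add !q3):
                    × closes — contains both q3 and !q3.
                  branch 2.1.2.1.2 (add !!q1):
                    ○ open, literals {q1=1, q2=1, q3=1, q4=1}.
              branch 2.1.2.2 (add q3):
                !(q3 && !q1): β-rule — branch into !q3  //  !!q1.
                  branch 2.1.2.2.1 (add !q3):
                    × closes — contains both q3 and !q3.
                  branch 2.1.2.2.2 (add !!q1):
                    ○ open, literals {q1=1, q3=1, q4=1}.
      branch 2.2 (add !q3, !q4):
        !(q1 && ((q3 && !q1) || !q3)): β-rule — branch into !q1  //  !((q3 && !q1) || !q3).
          branch 2.2.1 (add !q1):
            ((q2 && q3) || q3): β-rule — branch into (q2 && q3)  //  q3.
              branch 2.2.1.1 (add (q2 && q3)):
                (q2 && q3): α-rule — add q2, q3.
                × closes — contains both q3 and !q3.
              branch 2.2.1.2 (add q3):
                × closes — contains both q3 and !q3.
          branch 2.2.2 (add !((q3 && !q1) || !q3)):
            !((q3 && !q1) || !q3): α-rule — add !(q3 && !q1), !!q3.
            × closes — contains both q3 and !q3.
7 branches closed, 6 open.
Each open branch fixes some atoms; the unmentioned ones are free. Counting distinct full assignments: branch {q1=1, q2=0, q3=0, q4=0} (none free) contributes 1 new; branch {q1=1, q3=0, q4=0} (q2) contributes 1 new; branch {q1=0, q2=1, q3=1, q4=1} (none free) contributes 1 new; branch {q1=0, q3=1, q4=1} (q2) contributes 1 new; branch {q1=1, q2=1, q3=1, q4=1} (none free) contributes 1 new; branch {q1=1, q3=1, q4=1} (q2) contributes 1 new. Total: 6.

6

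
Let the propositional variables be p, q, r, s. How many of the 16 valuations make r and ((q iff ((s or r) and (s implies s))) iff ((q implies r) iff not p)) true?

Initial set: {(r and ((q iff ((s or r) and (s implies s))) iff ((q implies r) iff not p)))}.
(r and ((q iff ((s or r) and (s implies s))) iff ((q implies r) iff not p))): α-rule — add r, ((q iff ((s or r) and (s implies s))) iff ((q implies r) iff not p)).
((q iff ((s or r) and (s implies s))) iff ((q implies r) iff not p)): β-rule — branch into (q iff ((s or r) and (s implies s))), ((q implies r) iff not p)  //  not (q iff ((s or r) and (s implies s))), not ((q implies r) iff not p).
  branch 1 (add (q iff ((s or r) and (s implies s))), ((q implies r) iff not p)):
    (q iff ((s or r) and (s implies s))): β-rule — branch into q, ((s or r) and (s implies s))  //  not q, not ((s or r) and (s implies s)).
      branch 1.1 (add q, ((s or r) and (s implies s))):
        ((s or r) and (s implies s)): α-rule — add (s or r), (s implies s).
        ((q implies r) iff not p): β-rule — branch into (q implies r), not p  //  not (q implies r), not not p.
          branch 1.1.1 (add (q implies r), not p):
            (s or r): β-rule — branch into s  //  r.
              branch 1.1.1.1 (add s):
                (s implies s): β-rule — branch into not s  //  s.
                  branch 1.1.1.1.1 (add not s):
                    × closes — contains both s and not s.
                  branch 1.1.1.1.2 (add s):
                    (q implies r): β-rule — branch into not q  //  r.
                      branch 1.1.1.1.2.1 (add not q):
                        × closes — contains both q and not q.
                      branch 1.1.1.1.2.2 (add r):
                        ○ open, literals {p=F, q=T, r=T, s=T}.
              branch 1.1.1.2 (add r):
                (s implies s): β-rule — branch into not s  //  s.
                  branch 1.1.1.2.1 (add not s):
                    (q implies r): β-rule — branch into not q  //  r.
                      branch 1.1.1.2.1.1 (add not q):
                        × closes — contains both q and not q.
                      branch 1.1.1.2.1.2 (add r):
                        ○ open, literals {p=F, q=T, r=T, s=F}.
                  branch 1.1.1.2.2 (add s):
                    (q implies r): β-rule — branch into not q  //  r.
                      branch 1.1.1.2.2.1 (add not q):
                        × closes — contains both q and not q.
                      branch 1.1.1.2.2.2 (add r):
                        ○ open, literals {p=F, q=T, r=T, s=T}.
          branch 1.1.2 (add not (q implies r), not not p):
            not (q implies r): α-rule — add q, not r.
            × closes — contains both r and not r.
      branch 1.2 (add not q, not ((s or r) and (s implies s))):
        ((q implies r) iff not p): β-rule — branch into (q implies r), not p  //  not (q implies r), not not p.
          branch 1.2.1 (add (q implies r), not p):
            not ((s or r) and (s implies s)): β-rule — branch into not (s or r)  //  not (s implies s).
              branch 1.2.1.1 (add not (s or r)):
                not (s or r): α-rule — add not s, not r.
                × closes — contains both r and not r.
              branch 1.2.1.2 (add not (s implies s)):
                not (s implies s): α-rule — add s, not s.
                × closes — contains both s and not s.
          branch 1.2.2 (add not (q implies r), not not p):
            not (q implies r): α-rule — add q, not r.
            × closes — contains both q and not q.
  branch 2 (add not (q iff ((s or r) and (s implies s))), not ((q implies r) iff not p)):
    not (q iff ((s or r) and (s implies s))): β-rule — branch into q, not ((s or r) and (s implies s))  //  not q, ((s or r) and (s implies s)).
      branch 2.1 (add q, not ((s or r) and (s implies s))):
        not ((q implies r) iff not p): β-rule — branch into (q implies r), not not p  //  not (q implies r), not p.
          branch 2.1.1 (add (q implies r), not not p):
            not ((s or r) and (s implies s)): β-rule — branch into not (s or r)  //  not (s implies s).
              branch 2.1.1.1 (add not (s or r)):
                not (s or r): α-rule — add not s, not r.
                × closes — contains both r and not r.
              branch 2.1.1.2 (add not (s implies s)):
                not (s implies s): α-rule — add s, not s.
                × closes — contains both s and not s.
          branch 2.1.2 (add not (q implies r), not p):
            not (q implies r): α-rule — add q, not r.
            × closes — contains both r and not r.
      branch 2.2 (add not q, ((s or r) and (s implies s))):
        ((s or r) and (s implies s)): α-rule — add (s or r), (s implies s).
        not ((q implies r) iff not p): β-rule — branch into (q implies r), not not p  //  not (q implies r), not p.
          branch 2.2.1 (add (q implies r), not not p):
            (s or r): β-rule — branch into s  //  r.
              branch 2.2.1.1 (add s):
                (s implies s): β-rule — branch into not s  //  s.
                  branch 2.2.1.1.1 (add not s):
                    × closes — contains both s and not s.
                  branch 2.2.1.1.2 (add s):
                    (q implies r): β-rule — branch into not q  //  r.
                      branch 2.2.1.1.2.1 (add not q):
                        ○ open, literals {p=T, q=F, r=T, s=T}.
                      branch 2.2.1.1.2.2 (add r):
                        ○ open, literals {p=T, q=F, r=T, s=T}.
              branch 2.2.1.2 (add r):
                (s implies s): β-rule — branch into not s  //  s.
                  branch 2.2.1.2.1 (add not s):
                    (q implies r): β-rule — branch into not q  //  r.
                      branch 2.2.1.2.1.1 (add not q):
                        ○ open, literals {p=T, q=F, r=T, s=F}.
                      branch 2.2.1.2.1.2 (add r):
                        ○ open, literals {p=T, q=F, r=T, s=F}.
                  branch 2.2.1.2.2 (add s):
                    (q implies r): β-rule — branch into not q  //  r.
                      branch 2.2.1.2.2.1 (add not q):
                        ○ open, literals {p=T, q=F, r=T, s=T}.
                      branch 2.2.1.2.2.2 (add r):
                        ○ open, literals {p=T, q=F, r=T, s=T}.
          branch 2.2.2 (add not (q implies r), not p):
            not (q implies r): α-rule — add q, not r.
            × closes — contains both q and not q.
13 branches closed, 9 open.
Each open branch fixes some atoms; the unmentioned ones are free. Counting distinct full assignments: branch {p=F, q=T, r=T, s=T} (none free) contributes 1 new; branch {p=F, q=T, r=T, s=F} (none free) contributes 1 new; branch {p=F, q=T, r=T, s=T} (none free) contributes 0 new; branch {p=T, q=F, r=T, s=T} (none free) contributes 1 new; branch {p=T, q=F, r=T, s=T} (none free) contributes 0 new; branch {p=T, q=F, r=T, s=F} (none free) contributes 1 new; branch {p=T, q=F, r=T, s=F} (none free) contributes 0 new; branch {p=T, q=F, r=T, s=T} (none free) contributes 0 new; branch {p=T, q=F, r=T, s=T} (none free) contributes 0 new. Total: 4.

4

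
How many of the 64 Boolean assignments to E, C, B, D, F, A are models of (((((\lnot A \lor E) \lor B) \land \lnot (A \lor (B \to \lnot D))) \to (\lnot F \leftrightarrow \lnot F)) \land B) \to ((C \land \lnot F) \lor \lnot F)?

48

Initial set: {((((((\lnot A \lor E) \lor B) \land \lnot (A \lor (B \to \lnot D))) \to (\lnot F \leftrightarrow \lnot F)) \land B) \to ((C \land \lnot F) \lor \lnot F))}.
((((((\lnot A \lor E) \lor B) \land \lnot (A \lor (B \to \lnot D))) \to (\lnot F \leftrightarrow \lnot F)) \land B) \to ((C \land \lnot F) \lor \lnot F)): β-rule — branch into \lnot (((((\lnot A \lor E) \lor B) \land \lnot (A \lor (B \to \lnot D))) \to (\lnot F \leftrightarrow \lnot F)) \land B)  //  ((C \land \lnot F) \lor \lnot F).
  branch 1 (add \lnot (((((\lnot A \lor E) \lor B) \land \lnot (A \lor (B \to \lnot D))) \to (\lnot F \leftrightarrow \lnot F)) \land B)):
    \lnot (((((\lnot A \lor E) \lor B) \land \lnot (A \lor (B \to \lnot D))) \to (\lnot F \leftrightarrow \lnot F)) \land B): β-rule — branch into \lnot ((((\lnot A \lor E) \lor B) \land \lnot (A \lor (B \to \lnot D))) \to (\lnot F \leftrightarrow \lnot F))  //  \lnot B.
      branch 1.1 (add \lnot ((((\lnot A \lor E) \lor B) \land \lnot (A \lor (B \to \lnot D))) \to (\lnot F \leftrightarrow \lnot F))):
        \lnot ((((\lnot A \lor E) \lor B) \land \lnot (A \lor (B \to \lnot D))) \to (\lnot F \leftrightarrow \lnot F)): α-rule — add (((\lnot A \lor E) \lor B) \land \lnot (A \lor (B \to \lnot D))), \lnot (\lnot F \leftrightarrow \lnot F).
        (((\lnot A \lor E) \lor B) \land \lnot (A \lor (B \to \lnot D))): α-rule — add ((\lnot A \lor E) \lor B), \lnot (A \lor (B \to \lnot D)).
        \lnot (A \lor (B \to \lnot D)): α-rule — add \lnot A, \lnot (B \to \lnot D).
        \lnot (B \to \lnot D): α-rule — add B, \lnot \lnot D.
        \lnot (\lnot F \leftrightarrow \lnot F): β-rule — branch into \lnot F, \lnot \lnot F  //  \lnot \lnot F, \lnot F.
          branch 1.1.1 (add \lnot F, \lnot \lnot F):
            × closes — contains both F and \lnot F.
          branch 1.1.2 (add \lnot \lnot F, \lnot F):
            × closes — contains both F and \lnot F.
      branch 1.2 (add \lnot B):
        ○ open, literals {B=F}.
  branch 2 (add ((C \land \lnot F) \lor \lnot F)):
    ((C \land \lnot F) \lor \lnot F): β-rule — branch into (C \land \lnot F)  //  \lnot F.
      branch 2.1 (add (C \land \lnot F)):
        (C \land \lnot F): α-rule — add C, \lnot F.
        ○ open, literals {C=T, F=F}.
      branch 2.2 (add \lnot F):
        ○ open, literals {F=F}.
2 branches closed, 3 open.
Each open branch fixes some atoms; the unmentioned ones are free. Counting distinct full assignments: branch {B=F} (E, C, D, F, A) contributes 32 new; branch {C=T, F=F} (E, B, D, A) contributes 8 new; branch {F=F} (E, C, B, D, A) contributes 8 new. Total: 48.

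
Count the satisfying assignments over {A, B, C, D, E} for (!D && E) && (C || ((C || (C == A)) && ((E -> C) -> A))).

6

Initial set: {T ((!D && E) && (C || ((C || (C == A)) && ((E -> C) -> A))))}.
T ((!D && E) && (C || ((C || (C == A)) && ((E -> C) -> A)))): α-rule — add T (!D && E), T (C || ((C || (C == A)) && ((E -> C) -> A))).
T (!D && E): α-rule — add T !D, T E.
T (C || ((C || (C == A)) && ((E -> C) -> A))): β-rule — branch into T C  //  T ((C || (C == A)) && ((E -> C) -> A)).
  branch 1 (add T C):
    ○ open, literals {C=1, D=0, E=1}.
  branch 2 (add T ((C || (C == A)) && ((E -> C) -> A))):
    T ((C || (C == A)) && ((E -> C) -> A)): α-rule — add T (C || (C == A)), T ((E -> C) -> A).
    T (C || (C == A)): β-rule — branch into T C  //  T (C == A).
      branch 2.1 (add T C):
        T ((E -> C) -> A): β-rule — branch into F (E -> C)  //  T A.
          branch 2.1.1 (add F (E -> C)):
            F (E -> C): α-rule — add T E, F C.
            × closes — contains both C and !C.
          branch 2.1.2 (add T A):
            ○ open, literals {A=1, C=1, D=0, E=1}.
      branch 2.2 (add T (C == A)):
        T ((E -> C) -> A): β-rule — branch into F (E -> C)  //  T A.
          branch 2.2.1 (add F (E -> C)):
            F (E -> C): α-rule — add T E, F C.
            T (C == A): β-rule — branch into T C, T A  //  F C, F A.
              branch 2.2.1.1 (add T C, T A):
                × closes — contains both C and !C.
              branch 2.2.1.2 (add F C, F A):
                ○ open, literals {A=0, C=0, D=0, E=1}.
          branch 2.2.2 (add T A):
            T (C == A): β-rule — branch into T C, T A  //  F C, F A.
              branch 2.2.2.1 (add T C, T A):
                ○ open, literals {A=1, C=1, D=0, E=1}.
              branch 2.2.2.2 (add F C, F A):
                × closes — contains both A and !A.
3 branches closed, 4 open.
Each open branch fixes some atoms; the unmentioned ones are free. Counting distinct full assignments: branch {C=1, D=0, E=1} (A, B) contributes 4 new; branch {A=1, C=1, D=0, E=1} (B) contributes 0 new; branch {A=0, C=0, D=0, E=1} (B) contributes 2 new; branch {A=1, C=1, D=0, E=1} (B) contributes 0 new. Total: 6.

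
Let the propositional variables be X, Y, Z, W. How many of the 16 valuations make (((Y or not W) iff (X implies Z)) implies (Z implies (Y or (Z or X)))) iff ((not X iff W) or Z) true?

12

Initial set: {((((Y or not W) iff (X implies Z)) implies (Z implies (Y or (Z or X)))) iff ((not X iff W) or Z))}.
((((Y or not W) iff (X implies Z)) implies (Z implies (Y or (Z or X)))) iff ((not X iff W) or Z)): β-rule — branch into (((Y or not W) iff (X implies Z)) implies (Z implies (Y or (Z or X)))), ((not X iff W) or Z)  //  not (((Y or not W) iff (X implies Z)) implies (Z implies (Y or (Z or X)))), not ((not X iff W) or Z).
  branch 1 (add (((Y or not W) iff (X implies Z)) implies (Z implies (Y or (Z or X)))), ((not X iff W) or Z)):
    (((Y or not W) iff (X implies Z)) implies (Z implies (Y or (Z or X)))): β-rule — branch into not ((Y or not W) iff (X implies Z))  //  (Z implies (Y or (Z or X))).
      branch 1.1 (add not ((Y or not W) iff (X implies Z))):
        ((not X iff W) or Z): β-rule — branch into (not X iff W)  //  Z.
          branch 1.1.1 (add (not X iff W)):
            not ((Y or not W) iff (X implies Z)): β-rule — branch into (Y or not W), not (X implies Z)  //  not (Y or not W), (X implies Z).
              branch 1.1.1.1 (add (Y or not W), not (X implies Z)):
                not (X implies Z): α-rule — add X, not Z.
                (not X iff W): β-rule — branch into not X, W  //  not not X, not W.
                  branch 1.1.1.1.1 (add not X, W):
                    × closes — contains both X and not X.
                  branch 1.1.1.1.2 (add not not X, not W):
                    (Y or not W): β-rule — branch into Y  //  not W.
                      branch 1.1.1.1.2.1 (add Y):
                        ○ open, literals {W=0, X=1, Y=1, Z=0}.
                      branch 1.1.1.1.2.2 (add not W):
                        ○ open, literals {W=0, X=1, Z=0}.
              branch 1.1.1.2 (add not (Y or not W), (X implies Z)):
                not (Y or not W): α-rule — add not Y, not not W.
                (not X iff W): β-rule — branch into not X, W  //  not not X, not W.
                  branch 1.1.1.2.1 (add not X, W):
                    (X implies Z): β-rule — branch into not X  //  Z.
                      branch 1.1.1.2.1.1 (add not X):
                        ○ open, literals {W=1, X=0, Y=0}.
                      branch 1.1.1.2.1.2 (add Z):
                        ○ open, literals {W=1, X=0, Y=0, Z=1}.
                  branch 1.1.1.2.2 (add not not X, not W):
                    × closes — contains both W and not W.
          branch 1.1.2 (add Z):
            not ((Y or not W) iff (X implies Z)): β-rule — branch into (Y or not W), not (X implies Z)  //  not (Y or not W), (X implies Z).
              branch 1.1.2.1 (add (Y or not W), not (X implies Z)):
                not (X implies Z): α-rule — add X, not Z.
                × closes — contains both Z and not Z.
              branch 1.1.2.2 (add not (Y or not W), (X implies Z)):
                not (Y or not W): α-rule — add not Y, not not W.
                (X implies Z): β-rule — branch into not X  //  Z.
                  branch 1.1.2.2.1 (add not X):
                    ○ open, literals {W=1, X=0, Y=0, Z=1}.
                  branch 1.1.2.2.2 (add Z):
                    ○ open, literals {W=1, Y=0, Z=1}.
      branch 1.2 (add (Z implies (Y or (Z or X)))):
        ((not X iff W) or Z): β-rule — branch into (not X iff W)  //  Z.
          branch 1.2.1 (add (not X iff W)):
            (Z implies (Y or (Z or X))): β-rule — branch into not Z  //  (Y or (Z or X)).
              branch 1.2.1.1 (add not Z):
                (not X iff W): β-rule — branch into not X, W  //  not not X, not W.
                  branch 1.2.1.1.1 (add not X, W):
                    ○ open, literals {W=1, X=0, Z=0}.
                  branch 1.2.1.1.2 (add not not X, not W):
                    ○ open, literals {W=0, X=1, Z=0}.
              branch 1.2.1.2 (add (Y or (Z or X))):
                (not X iff W): β-rule — branch into not X, W  //  not not X, not W.
                  branch 1.2.1.2.1 (add not X, W):
                    (Y or (Z or X)): β-rule — branch into Y  //  (Z or X).
                      branch 1.2.1.2.1.1 (add Y):
                        ○ open, literals {W=1, X=0, Y=1}.
                      branch 1.2.1.2.1.2 (add (Z or X)):
                        (Z or X): β-rule — branch into Z  //  X.
                          branch 1.2.1.2.1.2.1 (add Z):
                            ○ open, literals {W=1, X=0, Z=1}.
                          branch 1.2.1.2.1.2.2 (add X):
                            × closes — contains both X and not X.
                  branch 1.2.1.2.2 (add not not X, not W):
                    (Y or (Z or X)): β-rule — branch into Y  //  (Z or X).
                      branch 1.2.1.2.2.1 (add Y):
                        ○ open, literals {W=0, X=1, Y=1}.
                      branch 1.2.1.2.2.2 (add (Z or X)):
                        (Z or X): β-rule — branch into Z  //  X.
                          branch 1.2.1.2.2.2.1 (add Z):
                            ○ open, literals {W=0, X=1, Z=1}.
                          branch 1.2.1.2.2.2.2 (add X):
                            ○ open, literals {W=0, X=1}.
          branch 1.2.2 (add Z):
            (Z implies (Y or (Z or X))): β-rule — branch into not Z  //  (Y or (Z or X)).
              branch 1.2.2.1 (add not Z):
                × closes — contains both Z and not Z.
              branch 1.2.2.2 (add (Y or (Z or X))):
                (Y or (Z or X)): β-rule — branch into Y  //  (Z or X).
                  branch 1.2.2.2.1 (add Y):
                    ○ open, literals {Y=1, Z=1}.
                  branch 1.2.2.2.2 (add (Z or X)):
                    (Z or X): β-rule — branch into Z  //  X.
                      branch 1.2.2.2.2.1 (add Z):
                        ○ open, literals {Z=1}.
                      branch 1.2.2.2.2.2 (add X):
                        ○ open, literals {X=1, Z=1}.
  branch 2 (add not (((Y or not W) iff (X implies Z)) implies (Z implies (Y or (Z or X)))), not ((not X iff W) or Z)):
    not (((Y or not W) iff (X implies Z)) implies (Z implies (Y or (Z or X)))): α-rule — add ((Y or not W) iff (X implies Z)), not (Z implies (Y or (Z or X))).
    not ((not X iff W) or Z): α-rule — add not (not X iff W), not Z.
    not (Z implies (Y or (Z or X))): α-rule — add Z, not (Y or (Z or X)).
    × closes — contains both Z and not Z.
6 branches closed, 16 open.
Each open branch fixes some atoms; the unmentioned ones are free. Counting distinct full assignments: branch {W=0, X=1, Y=1, Z=0} (none free) contributes 1 new; branch {W=0, X=1, Z=0} (Y) contributes 1 new; branch {W=1, X=0, Y=0} (Z) contributes 2 new; branch {W=1, X=0, Y=0, Z=1} (none free) contributes 0 new; branch {W=1, X=0, Y=0, Z=1} (none free) contributes 0 new; branch {W=1, Y=0, Z=1} (X) contributes 1 new; branch {W=1, X=0, Z=0} (Y) contributes 1 new; branch {W=0, X=1, Z=0} (Y) contributes 0 new; branch {W=1, X=0, Y=1} (Z) contributes 1 new; branch {W=1, X=0, Z=1} (Y) contributes 0 new; branch {W=0, X=1, Y=1} (Z) contributes 1 new; branch {W=0, X=1, Z=1} (Y) contributes 1 new; branch {W=0, X=1} (Y, Z) contributes 0 new; branch {Y=1, Z=1} (X, W) contributes 2 new; branch {Z=1} (X, Y, W) contributes 1 new; branch {X=1, Z=1} (Y, W) contributes 0 new. Total: 12.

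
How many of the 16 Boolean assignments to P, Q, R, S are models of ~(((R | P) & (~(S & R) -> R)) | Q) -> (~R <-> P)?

Initial set: {T (~(((R | P) & (~(S & R) -> R)) | Q) -> (~R <-> P))}.
T (~(((R | P) & (~(S & R) -> R)) | Q) -> (~R <-> P)): β-rule — branch into F ~(((R | P) & (~(S & R) -> R)) | Q)  //  T (~R <-> P).
  branch 1 (add F ~(((R | P) & (~(S & R) -> R)) | Q)):
    F ~(((R | P) & (~(S & R) -> R)) | Q): β-rule — branch into T ((R | P) & (~(S & R) -> R))  //  T Q.
      branch 1.1 (add T ((R | P) & (~(S & R) -> R))):
        T ((R | P) & (~(S & R) -> R)): α-rule — add T (R | P), T (~(S & R) -> R).
        T (R | P): β-rule — branch into T R  //  T P.
          branch 1.1.1 (add T R):
            T (~(S & R) -> R): β-rule — branch into F ~(S & R)  //  T R.
              branch 1.1.1.1 (add F ~(S & R)):
                F ~(S & R): α-rule — add T S, T R.
                ○ open, literals {R=1, S=1}.
              branch 1.1.1.2 (add T R):
                ○ open, literals {R=1}.
          branch 1.1.2 (add T P):
            T (~(S & R) -> R): β-rule — branch into F ~(S & R)  //  T R.
              branch 1.1.2.1 (add F ~(S & R)):
                F ~(S & R): α-rule — add T S, T R.
                ○ open, literals {P=1, R=1, S=1}.
              branch 1.1.2.2 (add T R):
                ○ open, literals {P=1, R=1}.
      branch 1.2 (add T Q):
        ○ open, literals {Q=1}.
  branch 2 (add T (~R <-> P)):
    T (~R <-> P): β-rule — branch into T ~R, T P  //  F ~R, F P.
      branch 2.1 (add T ~R, T P):
        ○ open, literals {P=1, R=0}.
      branch 2.2 (add F ~R, F P):
        ○ open, literals {P=0, R=1}.
0 branches closed, 7 open.
Each open branch fixes some atoms; the unmentioned ones are free. Counting distinct full assignments: branch {R=1, S=1} (P, Q) contributes 4 new; branch {R=1} (P, Q, S) contributes 4 new; branch {P=1, R=1, S=1} (Q) contributes 0 new; branch {P=1, R=1} (Q, S) contributes 0 new; branch {Q=1} (P, R, S) contributes 4 new; branch {P=1, R=0} (Q, S) contributes 2 new; branch {P=0, R=1} (Q, S) contributes 0 new. Total: 14.

14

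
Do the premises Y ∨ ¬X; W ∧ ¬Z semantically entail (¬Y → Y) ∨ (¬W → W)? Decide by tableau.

Initial set: {(Y ∨ ¬X); (W ∧ ¬Z); ¬((¬Y → Y) ∨ (¬W → W))}.
(W ∧ ¬Z): α-rule — add W, ¬Z.
¬((¬Y → Y) ∨ (¬W → W)): α-rule — add ¬(¬Y → Y), ¬(¬W → W).
¬(¬Y → Y): α-rule — add ¬Y, ¬Y.
¬(¬W → W): α-rule — add ¬W, ¬W.
× closes — contains both W and ¬W.
All 1 branch closes.
Every branch closed, so the premises entail the conclusion.

Yes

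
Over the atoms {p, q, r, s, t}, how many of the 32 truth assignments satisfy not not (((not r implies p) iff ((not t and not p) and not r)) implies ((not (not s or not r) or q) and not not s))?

29

Initial set: {not not (((not r implies p) iff ((not t and not p) and not r)) implies ((not (not s or not r) or q) and not not s))}.
not not (((not r implies p) iff ((not t and not p) and not r)) implies ((not (not s or not r) or q) and not not s)): drop double negation, giving (((not r implies p) iff ((not t and not p) and not r)) implies ((not (not s or not r) or q) and not not s)).
(((not r implies p) iff ((not t and not p) and not r)) implies ((not (not s or not r) or q) and not not s)): β-rule — branch into not ((not r implies p) iff ((not t and not p) and not r))  //  ((not (not s or not r) or q) and not not s).
  branch 1 (add not ((not r implies p) iff ((not t and not p) and not r))):
    not ((not r implies p) iff ((not t and not p) and not r)): β-rule — branch into (not r implies p), not ((not t and not p) and not r)  //  not (not r implies p), ((not t and not p) and not r).
      branch 1.1 (add (not r implies p), not ((not t and not p) and not r)):
        (not r implies p): β-rule — branch into not not r  //  p.
          branch 1.1.1 (add not not r):
            not ((not t and not p) and not r): β-rule — branch into not (not t and not p)  //  not not r.
              branch 1.1.1.1 (add not (not t and not p)):
                not (not t and not p): β-rule — branch into not not t  //  not not p.
                  branch 1.1.1.1.1 (add not not t):
                    ○ open, literals {r=true, t=true}.
                  branch 1.1.1.1.2 (add not not p):
                    ○ open, literals {p=true, r=true}.
              branch 1.1.1.2 (add not not r):
                ○ open, literals {r=true}.
          branch 1.1.2 (add p):
            not ((not t and not p) and not r): β-rule — branch into not (not t and not p)  //  not not r.
              branch 1.1.2.1 (add not (not t and not p)):
                not (not t and not p): β-rule — branch into not not t  //  not not p.
                  branch 1.1.2.1.1 (add not not t):
                    ○ open, literals {p=true, t=true}.
                  branch 1.1.2.1.2 (add not not p):
                    ○ open, literals {p=true}.
              branch 1.1.2.2 (add not not r):
                ○ open, literals {p=true, r=true}.
      branch 1.2 (add not (not r implies p), ((not t and not p) and not r)):
        not (not r implies p): α-rule — add not r, not p.
        ((not t and not p) and not r): α-rule — add (not t and not p), not r.
        (not t and not p): α-rule — add not t, not p.
        ○ open, literals {p=false, r=false, t=false}.
  branch 2 (add ((not (not s or not r) or q) and not not s)):
    ((not (not s or not r) or q) and not not s): α-rule — add (not (not s or not r) or q), not not s.
    not not s: drop double negation, giving s.
    (not (not s or not r) or q): β-rule — branch into not (not s or not r)  //  q.
      branch 2.1 (add not (not s or not r)):
        not (not s or not r): α-rule — add not not s, not not r.
        ○ open, literals {r=true, s=true}.
      branch 2.2 (add q):
        ○ open, literals {q=true, s=true}.
0 branches closed, 9 open.
Each open branch fixes some atoms; the unmentioned ones are free. Counting distinct full assignments: branch {r=true, t=true} (p, q, s) contributes 8 new; branch {p=true, r=true} (q, s, t) contributes 4 new; branch {r=true} (p, q, s, t) contributes 4 new; branch {p=true, t=true} (q, r, s) contributes 4 new; branch {p=true} (q, r, s, t) contributes 4 new; branch {p=true, r=true} (q, s, t) contributes 0 new; branch {p=false, r=false, t=false} (q, s) contributes 4 new; branch {r=true, s=true} (p, q, t) contributes 0 new; branch {q=true, s=true} (p, r, t) contributes 1 new. Total: 29.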